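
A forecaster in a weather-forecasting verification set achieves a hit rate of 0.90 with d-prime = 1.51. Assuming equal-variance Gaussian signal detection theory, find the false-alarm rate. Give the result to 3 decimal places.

false-alarm rate = 0.410

z(hit rate) = z(0.90) = 1.2816
z(FA) = z(H) − d' = 1.2816 − 1.51 = -0.2284
false-alarm rate = Φ(-0.2284) = 0.4097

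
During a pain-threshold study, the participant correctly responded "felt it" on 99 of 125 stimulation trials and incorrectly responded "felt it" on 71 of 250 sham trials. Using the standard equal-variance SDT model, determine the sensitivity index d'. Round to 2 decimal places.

H = 99/125 = 0.7920
FA = 71/250 = 0.2840
z(H) = z(0.7920) = 0.813
z(FA) = z(0.2840) = -0.571
d' = z(H) − z(FA) = 0.813 − (-0.571) = 1.384

d' = 1.38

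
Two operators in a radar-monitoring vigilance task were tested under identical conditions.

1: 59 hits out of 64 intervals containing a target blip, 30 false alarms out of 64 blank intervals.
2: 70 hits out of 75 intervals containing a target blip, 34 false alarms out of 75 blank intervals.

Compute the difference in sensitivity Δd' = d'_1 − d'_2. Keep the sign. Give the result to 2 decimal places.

Δd' = -0.12

1: z(0.9219) = 1.418, z(0.4688) = -0.078, d' = 1.496
2: z(0.9333) = 1.501, z(0.4533) = -0.117, d' = 1.618
Δd' = d'_1 − d'_2 = 1.496 − 1.618 = -0.122
2 has the higher sensitivity.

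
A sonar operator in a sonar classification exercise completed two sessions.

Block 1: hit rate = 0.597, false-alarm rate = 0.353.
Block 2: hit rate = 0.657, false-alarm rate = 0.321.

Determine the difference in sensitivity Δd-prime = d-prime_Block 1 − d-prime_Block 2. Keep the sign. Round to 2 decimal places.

Δd-prime = -0.25

Block 1: z(0.597) = 0.246, z(0.353) = -0.377, d' = 0.623
Block 2: z(0.657) = 0.404, z(0.321) = -0.465, d' = 0.869
Δd' = d'_Block 1 − d'_Block 2 = 0.623 − 0.869 = -0.246
Block 2 has the higher sensitivity.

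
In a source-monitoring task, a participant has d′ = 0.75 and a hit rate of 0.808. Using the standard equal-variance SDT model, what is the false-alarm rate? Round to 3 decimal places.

false-alarm rate = 0.548

z(hit rate) = z(0.808) = 0.8705
z(FA) = z(H) − d' = 0.8705 − 0.75 = 0.1205
false-alarm rate = Φ(0.1205) = 0.5480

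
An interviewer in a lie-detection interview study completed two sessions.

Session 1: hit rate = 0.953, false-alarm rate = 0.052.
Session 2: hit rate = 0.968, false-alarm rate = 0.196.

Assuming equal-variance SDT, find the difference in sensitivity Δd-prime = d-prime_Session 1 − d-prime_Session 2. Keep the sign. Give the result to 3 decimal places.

Δd-prime = 0.592

Session 1: z(0.953) = 1.6747, z(0.052) = -1.6258, d' = 3.3005
Session 2: z(0.968) = 1.8522, z(0.196) = -0.8560, d' = 2.7082
Δd' = d'_Session 1 − d'_Session 2 = 3.3005 − 2.7082 = 0.5923
Session 1 has the higher sensitivity.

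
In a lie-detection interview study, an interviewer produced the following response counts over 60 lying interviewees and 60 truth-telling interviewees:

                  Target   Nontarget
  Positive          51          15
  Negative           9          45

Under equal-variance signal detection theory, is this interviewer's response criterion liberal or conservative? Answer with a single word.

z(H) = 1.036, z(FA) = -0.674
c = −½·(z(H) + z(FA)) = -0.181
c < 0 → liberal criterion (biased toward responding “yes”).

liberal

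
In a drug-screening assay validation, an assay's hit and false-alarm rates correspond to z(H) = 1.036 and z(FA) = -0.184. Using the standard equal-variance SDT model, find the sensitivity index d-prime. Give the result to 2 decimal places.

d-prime = 1.22

d' = z(H) − z(FA) = 1.036 − (-0.184) = 1.220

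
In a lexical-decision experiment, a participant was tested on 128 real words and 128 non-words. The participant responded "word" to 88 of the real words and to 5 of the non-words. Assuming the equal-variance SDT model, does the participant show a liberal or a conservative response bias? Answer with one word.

z(H) = 0.489, z(FA) = -1.762
c = −½·(z(H) + z(FA)) = 0.6365
c > 0 → conservative criterion (biased toward responding “no”).

conservative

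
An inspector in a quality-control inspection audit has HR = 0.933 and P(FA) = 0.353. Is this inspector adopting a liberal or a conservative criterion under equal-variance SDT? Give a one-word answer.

liberal

z(H) = 1.499, z(FA) = -0.377
c = −½·(z(H) + z(FA)) = -0.561
c < 0 → liberal criterion (biased toward responding “yes”).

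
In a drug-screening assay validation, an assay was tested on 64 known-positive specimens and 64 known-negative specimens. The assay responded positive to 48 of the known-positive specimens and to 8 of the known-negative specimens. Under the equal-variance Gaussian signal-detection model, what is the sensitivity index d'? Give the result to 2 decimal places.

H = 48/64 = 0.7500
FA = 8/64 = 0.1250
Φ⁻¹(H) = Φ⁻¹(0.7500) = 0.6745
Φ⁻¹(FA) = Φ⁻¹(0.1250) = -1.1503
d' = z(H) − z(FA) = 0.6745 − (-1.1503) = 1.8248

d' = 1.82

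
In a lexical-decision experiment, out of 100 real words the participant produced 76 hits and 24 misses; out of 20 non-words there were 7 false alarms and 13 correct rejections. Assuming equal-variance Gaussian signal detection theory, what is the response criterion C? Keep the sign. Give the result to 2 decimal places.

C = -0.16

H = 76/100 = 0.7600
FA = 7/20 = 0.3500
z(H) = 0.706
z(FA) = -0.385
c = −½·[z(H) + z(FA)] = −0.5 × (0.706 + (-0.385)) = -0.1605
c < 0: the participant has a liberal response bias.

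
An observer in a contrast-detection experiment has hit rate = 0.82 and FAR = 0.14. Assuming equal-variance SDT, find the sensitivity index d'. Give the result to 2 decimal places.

d' = 2.00

z(H) = z(0.82) = 0.915
z(FA) = z(0.14) = -1.080
d' = z(H) − z(FA) = 0.915 − (-1.080) = 1.995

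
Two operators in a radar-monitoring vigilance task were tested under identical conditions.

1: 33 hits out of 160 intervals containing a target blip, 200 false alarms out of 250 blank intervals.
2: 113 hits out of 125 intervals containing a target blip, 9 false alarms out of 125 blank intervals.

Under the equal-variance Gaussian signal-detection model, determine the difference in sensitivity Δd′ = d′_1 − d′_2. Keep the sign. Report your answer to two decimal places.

1: z(0.2062) = -0.820, z(0.8000) = 0.842, d' = -1.662
2: z(0.9040) = 1.305, z(0.0720) = -1.461, d' = 2.766
Δd' = d'_1 − d'_2 = -1.662 − 2.766 = -4.428
2 has the higher sensitivity.

Δd′ = -4.43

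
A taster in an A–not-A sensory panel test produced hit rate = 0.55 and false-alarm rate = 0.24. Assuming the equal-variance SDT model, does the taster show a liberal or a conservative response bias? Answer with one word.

z(H) = 0.126, z(FA) = -0.706
c = −½·(z(H) + z(FA)) = 0.290
c > 0 → conservative criterion (biased toward responding “no”).

conservative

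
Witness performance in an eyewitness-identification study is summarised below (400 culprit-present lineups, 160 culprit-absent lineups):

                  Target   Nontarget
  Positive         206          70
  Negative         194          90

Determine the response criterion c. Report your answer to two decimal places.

H = 206/400 = 0.5150
FA = 70/160 = 0.4375
Φ⁻¹(H) = Φ⁻¹(0.5150) = 0.0376
Φ⁻¹(FA) = Φ⁻¹(0.4375) = -0.1573
c = −½·[z(H) + z(FA)] = −0.5 × (0.0376 + (-0.1573)) = 0.05985

c = 0.06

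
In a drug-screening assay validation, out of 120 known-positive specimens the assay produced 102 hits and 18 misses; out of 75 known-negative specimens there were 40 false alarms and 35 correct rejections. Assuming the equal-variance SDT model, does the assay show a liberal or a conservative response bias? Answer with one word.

liberal

z(H) = 1.036, z(FA) = 0.084
c = −½·(z(H) + z(FA)) = -0.560
c < 0 → liberal criterion (biased toward responding “yes”).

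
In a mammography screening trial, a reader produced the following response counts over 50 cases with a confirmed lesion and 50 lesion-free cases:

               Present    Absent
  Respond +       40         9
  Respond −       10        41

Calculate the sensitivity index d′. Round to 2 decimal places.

d′ = 1.76

H = 40/50 = 0.8000
FA = 9/50 = 0.1800
Φ⁻¹(H) = 0.8416
Φ⁻¹(FA) = -0.9154
d' = z(H) − z(FA) = 0.8416 − (-0.9154) = 1.7570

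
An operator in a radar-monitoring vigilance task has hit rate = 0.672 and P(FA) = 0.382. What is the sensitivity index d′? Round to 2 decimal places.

z(H) = 0.4454
z(FA) = -0.3002
d' = z(H) − z(FA) = 0.4454 − (-0.3002) = 0.7456

d′ = 0.75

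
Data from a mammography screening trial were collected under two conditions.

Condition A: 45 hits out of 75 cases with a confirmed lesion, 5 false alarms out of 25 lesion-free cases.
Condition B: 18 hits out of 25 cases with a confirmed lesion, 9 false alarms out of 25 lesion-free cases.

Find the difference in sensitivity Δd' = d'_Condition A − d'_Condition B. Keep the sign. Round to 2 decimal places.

Condition A: z(0.6000) = 0.253, z(0.2000) = -0.842, d' = 1.095
Condition B: z(0.7200) = 0.583, z(0.3600) = -0.358, d' = 0.941
Δd' = d'_Condition A − d'_Condition B = 1.095 − 0.941 = 0.154
Condition A has the higher sensitivity.

Δd' = 0.15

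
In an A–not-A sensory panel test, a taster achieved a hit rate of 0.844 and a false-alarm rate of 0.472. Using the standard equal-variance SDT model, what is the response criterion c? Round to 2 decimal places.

c = -0.47

Φ⁻¹(H) = Φ⁻¹(0.844) = 1.011
Φ⁻¹(FA) = Φ⁻¹(0.472) = -0.070
c = −½·[z(H) + z(FA)] = −0.5 × (1.011 + (-0.070)) = -0.4705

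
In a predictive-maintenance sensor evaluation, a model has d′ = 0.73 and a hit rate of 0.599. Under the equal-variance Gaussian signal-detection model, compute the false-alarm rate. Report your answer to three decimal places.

z(hit rate) = z(0.599) = 0.2508
z(FA) = z(H) − d' = 0.2508 − 0.73 = -0.4792
false-alarm rate = Φ(-0.4792) = 0.3159

false-alarm rate = 0.316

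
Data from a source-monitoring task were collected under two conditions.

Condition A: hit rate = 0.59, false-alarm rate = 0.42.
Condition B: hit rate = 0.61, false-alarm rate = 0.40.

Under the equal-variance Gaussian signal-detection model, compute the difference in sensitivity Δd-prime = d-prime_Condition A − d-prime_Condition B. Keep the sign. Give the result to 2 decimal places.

Δd-prime = -0.10

Condition A: z(0.59) = 0.228, z(0.42) = -0.202, d' = 0.430
Condition B: z(0.61) = 0.279, z(0.40) = -0.253, d' = 0.532
Δd' = d'_Condition A − d'_Condition B = 0.430 − 0.532 = -0.102
Condition B has the higher sensitivity.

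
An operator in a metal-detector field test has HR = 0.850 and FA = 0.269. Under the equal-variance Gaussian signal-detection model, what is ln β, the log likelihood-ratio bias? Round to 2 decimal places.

ln β = -0.35

z(H) = z(0.850) = 1.036
z(FA) = z(0.269) = -0.616
ln β = −½·[z(H)² − z(FA)²] = −0.5 × (1.073 − 0.379) = -0.347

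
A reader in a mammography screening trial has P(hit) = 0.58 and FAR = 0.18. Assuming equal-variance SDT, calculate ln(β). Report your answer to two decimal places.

z(H) = z(0.58) = 0.202
z(FA) = z(0.18) = -0.915
ln β = −½·[z(H)² − z(FA)²] = −0.5 × (0.041 − 0.837) = 0.398

ln β = 0.40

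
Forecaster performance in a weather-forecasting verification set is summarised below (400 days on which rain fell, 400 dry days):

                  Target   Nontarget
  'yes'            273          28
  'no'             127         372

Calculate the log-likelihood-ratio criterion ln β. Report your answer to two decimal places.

H = 273/400 = 0.6825
FA = 28/400 = 0.0700
Φ⁻¹(H) = 0.475
Φ⁻¹(FA) = -1.476
ln β = −½·[z(H)² − z(FA)²] = −0.5 × (0.226 − 2.179) = 0.9765

ln β = 0.98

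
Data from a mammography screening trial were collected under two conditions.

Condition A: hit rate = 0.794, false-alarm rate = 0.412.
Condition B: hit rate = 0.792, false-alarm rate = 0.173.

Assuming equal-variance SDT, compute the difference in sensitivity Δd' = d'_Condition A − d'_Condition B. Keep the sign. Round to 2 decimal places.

Condition A: z(0.794) = 0.820, z(0.412) = -0.222, d' = 1.042
Condition B: z(0.792) = 0.813, z(0.173) = -0.942, d' = 1.755
Δd' = d'_Condition A − d'_Condition B = 1.042 − 1.755 = -0.713
Condition B has the higher sensitivity.

Δd' = -0.71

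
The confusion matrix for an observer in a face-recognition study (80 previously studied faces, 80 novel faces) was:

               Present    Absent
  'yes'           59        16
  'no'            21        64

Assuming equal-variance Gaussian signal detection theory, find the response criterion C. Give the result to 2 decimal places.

C = 0.10

H = 59/80 = 0.7375
FA = 16/80 = 0.2000
z(H) = 0.636
z(FA) = -0.842
c = −½·[z(H) + z(FA)] = −0.5 × (0.636 + (-0.842)) = 0.103
c > 0: the observer has a conservative response bias.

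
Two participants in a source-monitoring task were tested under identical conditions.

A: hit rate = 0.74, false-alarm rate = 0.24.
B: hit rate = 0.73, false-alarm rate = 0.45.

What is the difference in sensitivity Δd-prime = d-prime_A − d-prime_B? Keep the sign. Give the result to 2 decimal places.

A: z(0.74) = 0.643, z(0.24) = -0.706, d' = 1.349
B: z(0.73) = 0.613, z(0.45) = -0.126, d' = 0.739
Δd' = d'_A − d'_B = 1.349 − 0.739 = 0.610
A has the higher sensitivity.

Δd-prime = 0.61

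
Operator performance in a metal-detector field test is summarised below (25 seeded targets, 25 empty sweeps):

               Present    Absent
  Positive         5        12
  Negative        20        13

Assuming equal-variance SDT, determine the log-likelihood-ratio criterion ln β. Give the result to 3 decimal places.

H = 5/25 = 0.2000
FA = 12/25 = 0.4800
Φ⁻¹(0.2000) = -0.8416, Φ⁻¹(0.4800) = -0.0502
ln β = −½·[z(H)² − z(FA)²] = −0.5 × (0.7083 − 0.0025) = -0.3529

ln β = -0.353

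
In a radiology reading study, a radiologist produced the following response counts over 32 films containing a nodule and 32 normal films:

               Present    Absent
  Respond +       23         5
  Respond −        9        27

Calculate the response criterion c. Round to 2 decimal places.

H = 23/32 = 0.7188
FA = 5/32 = 0.1562
z(H) = 0.579
z(FA) = -1.010
c = −½·[z(H) + z(FA)] = −0.5 × (0.579 + (-1.010)) = 0.2155
c > 0: the radiologist has a conservative response bias.

c = 0.22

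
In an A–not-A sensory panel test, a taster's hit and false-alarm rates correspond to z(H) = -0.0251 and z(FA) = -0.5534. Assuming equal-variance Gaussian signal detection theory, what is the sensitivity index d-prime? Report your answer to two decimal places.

d-prime = 0.53

d' = z(H) − z(FA) = -0.0251 − (-0.5534) = 0.5283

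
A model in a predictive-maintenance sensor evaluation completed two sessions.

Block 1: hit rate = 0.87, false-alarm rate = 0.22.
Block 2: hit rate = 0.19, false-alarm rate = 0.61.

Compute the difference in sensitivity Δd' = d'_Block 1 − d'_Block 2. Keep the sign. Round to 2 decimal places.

Δd' = 3.06

Block 1: z(0.87) = 1.126, z(0.22) = -0.772, d' = 1.898
Block 2: z(0.19) = -0.878, z(0.61) = 0.279, d' = -1.157
Δd' = d'_Block 1 − d'_Block 2 = 1.898 − (-1.157) = 3.055
Block 1 has the higher sensitivity.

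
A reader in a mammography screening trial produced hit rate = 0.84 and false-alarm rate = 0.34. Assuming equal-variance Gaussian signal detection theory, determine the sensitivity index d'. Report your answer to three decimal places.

Φ⁻¹(H) = Φ⁻¹(0.84) = 0.9945
Φ⁻¹(FA) = Φ⁻¹(0.34) = -0.4125
d' = z(H) − z(FA) = 0.9945 − (-0.4125) = 1.4070

d' = 1.407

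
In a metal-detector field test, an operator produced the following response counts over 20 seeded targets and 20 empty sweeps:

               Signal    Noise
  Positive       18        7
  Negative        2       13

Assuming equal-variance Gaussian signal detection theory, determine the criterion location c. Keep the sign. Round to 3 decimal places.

c = -0.448

H = 18/20 = 0.9000
FA = 7/20 = 0.3500
z(H) = 1.2816
z(FA) = -0.3853
c = −½·[z(H) + z(FA)] = −0.5 × (1.2816 + (-0.3853)) = -0.44815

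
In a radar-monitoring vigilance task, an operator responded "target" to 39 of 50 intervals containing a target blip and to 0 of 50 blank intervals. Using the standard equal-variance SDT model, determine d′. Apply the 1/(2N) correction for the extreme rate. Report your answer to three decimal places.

d′ = 3.099

The false-alarm rate is 0/50 = 0, so apply the 1/(2N) correction: FA → 1/(2·50) = 0.01000.
z(H) = z(0.78000) = 0.7722
z(FA) = z(0.01000) = -2.3263
d' = 0.7722 − (-2.3263) = 3.0985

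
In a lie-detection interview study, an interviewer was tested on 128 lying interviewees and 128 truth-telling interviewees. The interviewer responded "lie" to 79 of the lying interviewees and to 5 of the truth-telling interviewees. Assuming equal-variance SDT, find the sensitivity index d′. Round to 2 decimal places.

H = 79/128 = 0.6172
FA = 5/128 = 0.0391
Φ⁻¹(H) = 0.298
Φ⁻¹(FA) = -1.761
d' = z(H) − z(FA) = 0.298 − (-1.761) = 2.059

d′ = 2.06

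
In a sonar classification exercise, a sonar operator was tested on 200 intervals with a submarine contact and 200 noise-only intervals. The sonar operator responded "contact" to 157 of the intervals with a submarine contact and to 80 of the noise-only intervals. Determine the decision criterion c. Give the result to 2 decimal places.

H = 157/200 = 0.7850
FA = 80/200 = 0.4000
z(0.7850) = 0.789, z(0.4000) = -0.253
c = −½·[z(H) + z(FA)] = −0.5 × (0.789 + (-0.253)) = -0.268

c = -0.27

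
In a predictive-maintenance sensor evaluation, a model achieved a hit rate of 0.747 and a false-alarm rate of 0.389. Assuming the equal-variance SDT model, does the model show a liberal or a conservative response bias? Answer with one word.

liberal

z(H) = 0.665, z(FA) = -0.282
c = −½·(z(H) + z(FA)) = -0.1915
c < 0 → liberal criterion (biased toward responding “yes”).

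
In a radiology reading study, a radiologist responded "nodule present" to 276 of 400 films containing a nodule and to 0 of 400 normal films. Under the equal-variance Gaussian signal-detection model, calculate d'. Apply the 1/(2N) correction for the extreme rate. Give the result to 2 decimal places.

The false-alarm rate is 0/400 = 0, so apply the 1/(2N) correction: FA → 1/(2·400) = 0.00125.
z(H) = z(0.69000) = 0.496
z(FA) = z(0.00125) = -3.023
d' = 0.496 − (-3.023) = 3.519

d' = 3.52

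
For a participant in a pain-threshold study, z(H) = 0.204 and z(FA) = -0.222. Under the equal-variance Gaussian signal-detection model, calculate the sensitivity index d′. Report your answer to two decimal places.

d' = z(H) − z(FA) = 0.204 − (-0.222) = 0.426

d′ = 0.43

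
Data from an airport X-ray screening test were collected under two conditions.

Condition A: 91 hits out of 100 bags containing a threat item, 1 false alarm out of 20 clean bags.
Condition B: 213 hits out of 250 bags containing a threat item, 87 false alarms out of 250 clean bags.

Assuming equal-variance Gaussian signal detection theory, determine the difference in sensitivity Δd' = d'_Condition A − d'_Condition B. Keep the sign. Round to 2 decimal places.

Δd' = 1.55

Condition A: z(0.9100) = 1.341, z(0.0500) = -1.645, d' = 2.986
Condition B: z(0.8520) = 1.045, z(0.3480) = -0.391, d' = 1.436
Δd' = d'_Condition A − d'_Condition B = 2.986 − 1.436 = 1.550
Condition A has the higher sensitivity.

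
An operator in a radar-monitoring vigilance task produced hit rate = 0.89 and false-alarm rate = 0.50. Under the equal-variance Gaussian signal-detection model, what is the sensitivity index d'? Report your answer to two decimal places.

d' = 1.23

z(H) = z(0.89) = 1.2265
z(FA) = z(0.50) = 0.0000
d' = z(H) − z(FA) = 1.2265 − 0.0000 = 1.2265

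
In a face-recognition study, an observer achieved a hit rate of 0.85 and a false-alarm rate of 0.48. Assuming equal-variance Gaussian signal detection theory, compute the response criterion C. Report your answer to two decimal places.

Φ⁻¹(0.85) = 1.036, Φ⁻¹(0.48) = -0.050
c = −½·[z(H) + z(FA)] = −0.5 × (1.036 + (-0.050)) = -0.493

C = -0.49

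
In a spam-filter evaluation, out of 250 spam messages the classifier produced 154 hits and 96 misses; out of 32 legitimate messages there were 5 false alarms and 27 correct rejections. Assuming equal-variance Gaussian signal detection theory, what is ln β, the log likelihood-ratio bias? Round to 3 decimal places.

H = 154/250 = 0.6160
FA = 5/32 = 0.1562
z(H) = z(0.6160) = 0.2950
z(FA) = z(0.1562) = -1.0102
ln β = −½·[z(H)² − z(FA)²] = −0.5 × (0.0870 − 1.0205) = 0.46675

ln β = 0.467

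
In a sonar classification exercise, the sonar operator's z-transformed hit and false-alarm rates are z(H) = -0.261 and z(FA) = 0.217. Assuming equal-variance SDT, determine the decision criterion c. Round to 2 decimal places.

c = 0.02

c = −½·[z(H) + z(FA)] = −½·(-0.261 + 0.217) = 0.022
c > 0: the sonar operator has a conservative response bias.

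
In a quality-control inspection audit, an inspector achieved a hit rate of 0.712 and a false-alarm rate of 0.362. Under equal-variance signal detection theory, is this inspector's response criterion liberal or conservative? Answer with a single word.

liberal

z(H) = 0.559, z(FA) = -0.353
c = −½·(z(H) + z(FA)) = -0.103
c < 0 → liberal criterion (biased toward responding “yes”).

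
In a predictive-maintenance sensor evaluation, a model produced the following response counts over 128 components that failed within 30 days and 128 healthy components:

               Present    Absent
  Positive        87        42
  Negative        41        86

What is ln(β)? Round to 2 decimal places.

H = 87/128 = 0.6797
FA = 42/128 = 0.3281
Φ⁻¹(H) = Φ⁻¹(0.6797) = 0.467
Φ⁻¹(FA) = Φ⁻¹(0.3281) = -0.445
ln β = −½·[z(H)² − z(FA)²] = −0.5 × (0.218 − 0.198) = -0.010

ln β = -0.01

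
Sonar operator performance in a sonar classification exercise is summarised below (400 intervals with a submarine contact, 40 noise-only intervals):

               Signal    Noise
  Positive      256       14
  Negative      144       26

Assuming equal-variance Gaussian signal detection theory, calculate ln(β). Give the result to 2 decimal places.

H = 256/400 = 0.6400
FA = 14/40 = 0.3500
z(H) = 0.358
z(FA) = -0.385
ln β = −½·[z(H)² − z(FA)²] = −0.5 × (0.128 − 0.148) = 0.010

ln β = 0.01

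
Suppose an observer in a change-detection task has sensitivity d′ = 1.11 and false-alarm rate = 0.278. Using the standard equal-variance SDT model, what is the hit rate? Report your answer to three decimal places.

hit rate = 0.699

z(false-alarm rate) = z(0.278) = -0.5888
z(H) = z(FA) + d' = -0.5888 + 1.11 = 0.5212
hit rate = Φ(0.5212) = 0.6989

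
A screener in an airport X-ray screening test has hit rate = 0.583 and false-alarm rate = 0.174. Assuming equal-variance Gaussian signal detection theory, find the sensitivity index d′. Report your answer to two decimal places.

d′ = 1.15

z(0.583) = 0.210, z(0.174) = -0.938
d' = z(H) − z(FA) = 0.210 − (-0.938) = 1.148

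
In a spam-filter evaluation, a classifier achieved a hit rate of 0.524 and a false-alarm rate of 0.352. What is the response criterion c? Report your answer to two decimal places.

c = 0.16

Φ⁻¹(H) = 0.060
Φ⁻¹(FA) = -0.380
c = −½·[z(H) + z(FA)] = −0.5 × (0.060 + (-0.380)) = 0.160
c > 0: the classifier has a conservative response bias.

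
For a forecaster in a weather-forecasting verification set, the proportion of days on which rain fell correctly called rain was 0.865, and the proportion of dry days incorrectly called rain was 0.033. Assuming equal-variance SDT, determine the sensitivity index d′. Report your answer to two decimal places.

z(H) = z(0.865) = 1.103
z(FA) = z(0.033) = -1.838
d' = z(H) − z(FA) = 1.103 − (-1.838) = 2.941

d′ = 2.94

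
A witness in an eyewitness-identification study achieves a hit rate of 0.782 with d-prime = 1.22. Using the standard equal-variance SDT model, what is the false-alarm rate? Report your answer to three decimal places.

z(hit rate) = z(0.782) = 0.7790
z(FA) = z(H) − d' = 0.7790 − 1.22 = -0.4410
false-alarm rate = Φ(-0.4410) = 0.3296

false-alarm rate = 0.330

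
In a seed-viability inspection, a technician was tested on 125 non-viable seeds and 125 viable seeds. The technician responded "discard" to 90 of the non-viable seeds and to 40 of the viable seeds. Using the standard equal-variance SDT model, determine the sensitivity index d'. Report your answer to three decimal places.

H = 90/125 = 0.7200
FA = 40/125 = 0.3200
Φ⁻¹(0.7200) = 0.5828, Φ⁻¹(0.3200) = -0.4677
d' = z(H) − z(FA) = 0.5828 − (-0.4677) = 1.0505

d' = 1.051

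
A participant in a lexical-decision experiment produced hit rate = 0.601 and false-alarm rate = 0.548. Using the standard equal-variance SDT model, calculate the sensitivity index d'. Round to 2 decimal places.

d' = 0.14

Φ⁻¹(H) = 0.256
Φ⁻¹(FA) = 0.121
d' = z(H) − z(FA) = 0.256 − 0.121 = 0.135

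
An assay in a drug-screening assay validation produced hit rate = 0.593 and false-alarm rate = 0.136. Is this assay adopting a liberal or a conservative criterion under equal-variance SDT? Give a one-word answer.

conservative

z(H) = 0.235, z(FA) = -1.098
c = −½·(z(H) + z(FA)) = 0.4315
c > 0 → conservative criterion (biased toward responding “no”).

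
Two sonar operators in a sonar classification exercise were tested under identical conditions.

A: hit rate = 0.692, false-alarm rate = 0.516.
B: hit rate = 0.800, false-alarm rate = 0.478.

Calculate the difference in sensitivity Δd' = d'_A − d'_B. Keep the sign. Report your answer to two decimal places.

A: z(0.692) = 0.502, z(0.516) = 0.040, d' = 0.462
B: z(0.800) = 0.842, z(0.478) = -0.055, d' = 0.897
Δd' = d'_A − d'_B = 0.462 − 0.897 = -0.435
B has the higher sensitivity.

Δd' = -0.44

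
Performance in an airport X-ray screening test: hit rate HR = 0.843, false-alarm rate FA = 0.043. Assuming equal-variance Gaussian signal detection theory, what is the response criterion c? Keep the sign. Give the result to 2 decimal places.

z(H) = 1.007
z(FA) = -1.717
c = −½·[z(H) + z(FA)] = −0.5 × (1.007 + (-1.717)) = 0.355

c = 0.36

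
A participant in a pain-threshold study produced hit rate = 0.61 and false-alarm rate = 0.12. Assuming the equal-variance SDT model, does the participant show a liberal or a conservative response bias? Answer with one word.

conservative

z(H) = 0.279, z(FA) = -1.175
c = −½·(z(H) + z(FA)) = 0.448
c > 0 → conservative criterion (biased toward responding “no”).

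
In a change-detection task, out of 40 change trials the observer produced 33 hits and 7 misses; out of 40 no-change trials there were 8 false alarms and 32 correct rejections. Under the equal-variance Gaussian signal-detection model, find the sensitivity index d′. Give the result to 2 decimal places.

d′ = 1.78

H = 33/40 = 0.8250
FA = 8/40 = 0.2000
Φ⁻¹(H) = 0.9346
Φ⁻¹(FA) = -0.8416
d' = z(H) − z(FA) = 0.9346 − (-0.8416) = 1.7762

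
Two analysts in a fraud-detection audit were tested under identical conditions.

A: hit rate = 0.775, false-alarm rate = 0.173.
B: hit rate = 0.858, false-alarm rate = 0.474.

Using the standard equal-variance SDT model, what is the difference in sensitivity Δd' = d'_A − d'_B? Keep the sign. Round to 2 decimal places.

Δd' = 0.56

A: z(0.775) = 0.755, z(0.173) = -0.942, d' = 1.697
B: z(0.858) = 1.071, z(0.474) = -0.065, d' = 1.136
Δd' = d'_A − d'_B = 1.697 − 1.136 = 0.561
A has the higher sensitivity.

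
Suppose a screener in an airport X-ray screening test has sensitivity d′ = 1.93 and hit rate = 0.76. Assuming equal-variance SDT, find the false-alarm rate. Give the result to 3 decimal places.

z(hit rate) = z(0.76) = 0.7063
z(FA) = z(H) − d' = 0.7063 − 1.93 = -1.2237
false-alarm rate = Φ(-1.2237) = 0.1105

false-alarm rate = 0.111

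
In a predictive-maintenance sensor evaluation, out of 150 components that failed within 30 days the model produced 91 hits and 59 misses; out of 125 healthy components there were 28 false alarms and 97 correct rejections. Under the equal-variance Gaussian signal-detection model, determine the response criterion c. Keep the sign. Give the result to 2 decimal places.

H = 91/150 = 0.6067
FA = 28/125 = 0.2240
Φ⁻¹(H) = Φ⁻¹(0.6067) = 0.2707
Φ⁻¹(FA) = Φ⁻¹(0.2240) = -0.7588
c = −½·[z(H) + z(FA)] = −0.5 × (0.2707 + (-0.7588)) = 0.24405
c > 0: the model has a conservative response bias.

c = 0.24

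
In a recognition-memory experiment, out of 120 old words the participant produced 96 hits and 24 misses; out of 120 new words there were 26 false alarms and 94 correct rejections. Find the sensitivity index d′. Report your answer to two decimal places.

H = 96/120 = 0.8000
FA = 26/120 = 0.2167
z(H) = 0.8416
z(FA) = -0.7834
d' = z(H) − z(FA) = 0.8416 − (-0.7834) = 1.6250

d′ = 1.63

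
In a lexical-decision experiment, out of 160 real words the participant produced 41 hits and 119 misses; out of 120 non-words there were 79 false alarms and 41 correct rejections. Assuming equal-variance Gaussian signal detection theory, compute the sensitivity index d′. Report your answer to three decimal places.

d′ = -1.063

H = 41/160 = 0.2562
FA = 79/120 = 0.6583
z(0.2562) = -0.6551, z(0.6583) = 0.4078
d' = z(H) − z(FA) = -0.6551 − 0.4078 = -1.0629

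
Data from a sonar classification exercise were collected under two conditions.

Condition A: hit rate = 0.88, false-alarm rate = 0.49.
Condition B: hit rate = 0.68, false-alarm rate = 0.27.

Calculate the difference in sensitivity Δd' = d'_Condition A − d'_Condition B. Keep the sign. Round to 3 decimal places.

Δd' = 0.120

Condition A: z(0.88) = 1.1750, z(0.49) = -0.0251, d' = 1.2001
Condition B: z(0.68) = 0.4677, z(0.27) = -0.6128, d' = 1.0805
Δd' = d'_Condition A − d'_Condition B = 1.2001 − 1.0805 = 0.1196
Condition A has the higher sensitivity.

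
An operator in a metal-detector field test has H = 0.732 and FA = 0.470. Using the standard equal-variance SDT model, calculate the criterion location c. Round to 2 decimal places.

c = -0.27

Φ⁻¹(H) = Φ⁻¹(0.732) = 0.6189
Φ⁻¹(FA) = Φ⁻¹(0.470) = -0.0753
c = −½·[z(H) + z(FA)] = −0.5 × (0.6189 + (-0.0753)) = -0.2718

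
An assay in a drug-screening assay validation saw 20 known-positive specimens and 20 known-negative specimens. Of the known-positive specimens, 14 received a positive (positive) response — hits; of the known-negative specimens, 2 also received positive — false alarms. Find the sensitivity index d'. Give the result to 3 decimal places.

H = 14/20 = 0.7000
FA = 2/20 = 0.1000
z(0.7000) = 0.5244, z(0.1000) = -1.2816
d' = z(H) − z(FA) = 0.5244 − (-1.2816) = 1.8060

d' = 1.806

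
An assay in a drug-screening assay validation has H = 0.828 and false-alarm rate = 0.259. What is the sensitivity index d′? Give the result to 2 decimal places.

d′ = 1.59

z(0.828) = 0.9463, z(0.259) = -0.6464
d' = z(H) − z(FA) = 0.9463 − (-0.6464) = 1.5927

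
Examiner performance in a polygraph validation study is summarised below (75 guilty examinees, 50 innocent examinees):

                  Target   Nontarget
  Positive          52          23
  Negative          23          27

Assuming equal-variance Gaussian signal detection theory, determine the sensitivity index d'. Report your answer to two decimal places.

d' = 0.61

H = 52/75 = 0.6933
FA = 23/50 = 0.4600
Φ⁻¹(0.6933) = 0.505, Φ⁻¹(0.4600) = -0.100
d' = z(H) − z(FA) = 0.505 − (-0.100) = 0.605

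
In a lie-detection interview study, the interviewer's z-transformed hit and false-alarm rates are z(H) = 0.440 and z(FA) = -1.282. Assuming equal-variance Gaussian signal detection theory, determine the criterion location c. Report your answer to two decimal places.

c = 0.42

c = −½·[z(H) + z(FA)] = −½·(0.440 + (-1.282)) = 0.421
c > 0: the interviewer has a conservative response bias.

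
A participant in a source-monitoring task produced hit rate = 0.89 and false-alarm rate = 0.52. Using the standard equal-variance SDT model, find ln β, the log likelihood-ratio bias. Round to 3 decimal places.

ln β = -0.751

Φ⁻¹(H) = Φ⁻¹(0.89) = 1.2265
Φ⁻¹(FA) = Φ⁻¹(0.52) = 0.0502
ln β = −½·[z(H)² − z(FA)²] = −0.5 × (1.5043 − 0.0025) = -0.7509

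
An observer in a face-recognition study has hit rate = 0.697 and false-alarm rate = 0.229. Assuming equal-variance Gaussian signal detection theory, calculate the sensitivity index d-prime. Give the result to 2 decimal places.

z(0.697) = 0.516, z(0.229) = -0.742
d' = z(H) − z(FA) = 0.516 − (-0.742) = 1.258

d-prime = 1.26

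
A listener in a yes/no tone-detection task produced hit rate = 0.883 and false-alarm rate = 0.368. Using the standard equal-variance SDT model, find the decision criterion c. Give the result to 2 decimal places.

z(H) = z(0.883) = 1.1901
z(FA) = z(0.368) = -0.3372
c = −½·[z(H) + z(FA)] = −0.5 × (1.1901 + (-0.3372)) = -0.42645
c < 0: the listener has a liberal response bias.

c = -0.43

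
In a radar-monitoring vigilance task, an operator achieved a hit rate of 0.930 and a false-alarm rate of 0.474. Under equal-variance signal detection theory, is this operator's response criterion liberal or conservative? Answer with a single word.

z(H) = 1.476, z(FA) = -0.065
c = −½·(z(H) + z(FA)) = -0.7055
c < 0 → liberal criterion (biased toward responding “yes”).

liberal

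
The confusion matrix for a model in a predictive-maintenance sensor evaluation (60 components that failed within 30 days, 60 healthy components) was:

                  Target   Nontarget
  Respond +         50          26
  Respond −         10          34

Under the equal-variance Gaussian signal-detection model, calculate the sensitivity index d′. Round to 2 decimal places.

H = 50/60 = 0.8333
FA = 26/60 = 0.4333
Φ⁻¹(H) = 0.9673
Φ⁻¹(FA) = -0.1680
d' = z(H) − z(FA) = 0.9673 − (-0.1680) = 1.1353

d′ = 1.14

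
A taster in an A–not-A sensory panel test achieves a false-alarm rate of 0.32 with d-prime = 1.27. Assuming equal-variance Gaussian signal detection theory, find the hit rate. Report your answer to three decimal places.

hit rate = 0.789

z(false-alarm rate) = z(0.32) = -0.4677
z(H) = z(FA) + d' = -0.4677 + 1.27 = 0.8023
hit rate = Φ(0.8023) = 0.7888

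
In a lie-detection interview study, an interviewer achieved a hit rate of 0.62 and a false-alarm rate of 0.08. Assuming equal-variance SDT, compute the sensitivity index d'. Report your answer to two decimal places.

d' = 1.71

z(H) = z(0.62) = 0.305
z(FA) = z(0.08) = -1.405
d' = z(H) − z(FA) = 0.305 − (-1.405) = 1.710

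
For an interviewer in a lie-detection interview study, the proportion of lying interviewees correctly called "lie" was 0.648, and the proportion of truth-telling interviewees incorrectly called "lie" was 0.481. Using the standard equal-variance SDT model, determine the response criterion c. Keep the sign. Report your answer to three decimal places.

c = -0.166

Φ⁻¹(H) = 0.3799
Φ⁻¹(FA) = -0.0476
c = −½·[z(H) + z(FA)] = −0.5 × (0.3799 + (-0.0476)) = -0.16615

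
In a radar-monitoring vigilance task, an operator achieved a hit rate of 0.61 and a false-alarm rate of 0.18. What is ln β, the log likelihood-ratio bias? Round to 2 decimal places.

z(0.61) = 0.279, z(0.18) = -0.915
ln β = −½·[z(H)² − z(FA)²] = −0.5 × (0.078 − 0.837) = 0.3795

ln β = 0.38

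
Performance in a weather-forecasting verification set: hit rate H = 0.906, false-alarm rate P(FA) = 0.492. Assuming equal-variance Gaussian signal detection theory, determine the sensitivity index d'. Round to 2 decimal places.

d' = 1.34

z(H) = z(0.906) = 1.317
z(FA) = z(0.492) = -0.020
d' = z(H) − z(FA) = 1.317 − (-0.020) = 1.337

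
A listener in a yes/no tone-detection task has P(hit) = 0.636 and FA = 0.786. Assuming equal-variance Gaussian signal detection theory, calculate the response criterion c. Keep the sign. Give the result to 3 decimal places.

c = -0.570

z(H) = z(0.636) = 0.3478
z(FA) = z(0.786) = 0.7926
c = −½·[z(H) + z(FA)] = −0.5 × (0.3478 + 0.7926) = -0.5702
c < 0: the listener has a liberal response bias.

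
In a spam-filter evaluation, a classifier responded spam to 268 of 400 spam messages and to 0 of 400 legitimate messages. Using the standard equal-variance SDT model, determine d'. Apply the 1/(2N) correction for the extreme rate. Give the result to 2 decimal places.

d' = 3.46

The false-alarm rate is 0/400 = 0, so apply the 1/(2N) correction: FA → 1/(2·400) = 0.00125.
z(H) = z(0.67000) = 0.440
z(FA) = z(0.00125) = -3.023
d' = 0.440 − (-3.023) = 3.463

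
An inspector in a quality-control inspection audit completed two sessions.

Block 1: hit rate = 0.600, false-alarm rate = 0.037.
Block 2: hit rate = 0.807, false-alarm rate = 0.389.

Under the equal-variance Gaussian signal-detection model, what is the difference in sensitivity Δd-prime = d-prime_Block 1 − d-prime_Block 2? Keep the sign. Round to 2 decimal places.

Block 1: z(0.600) = 0.253, z(0.037) = -1.787, d' = 2.040
Block 2: z(0.807) = 0.867, z(0.389) = -0.282, d' = 1.149
Δd' = d'_Block 1 − d'_Block 2 = 2.040 − 1.149 = 0.891
Block 1 has the higher sensitivity.

Δd-prime = 0.89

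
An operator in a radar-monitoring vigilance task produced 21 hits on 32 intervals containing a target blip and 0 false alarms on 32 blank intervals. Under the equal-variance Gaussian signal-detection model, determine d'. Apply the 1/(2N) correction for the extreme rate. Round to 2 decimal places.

The false-alarm rate is 0/32 = 0, so apply the 1/(2N) correction: FA → 1/(2·32) = 0.01562.
z(H) = z(0.65625) = 0.402
z(FA) = z(0.01562) = -2.154
d' = 0.402 − (-2.154) = 2.556

d' = 2.56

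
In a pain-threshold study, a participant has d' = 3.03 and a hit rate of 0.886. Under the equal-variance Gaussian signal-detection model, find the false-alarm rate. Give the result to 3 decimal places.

z(hit rate) = z(0.886) = 1.2055
z(FA) = z(H) − d' = 1.2055 − 3.03 = -1.8245
false-alarm rate = Φ(-1.8245) = 0.0340

false-alarm rate = 0.034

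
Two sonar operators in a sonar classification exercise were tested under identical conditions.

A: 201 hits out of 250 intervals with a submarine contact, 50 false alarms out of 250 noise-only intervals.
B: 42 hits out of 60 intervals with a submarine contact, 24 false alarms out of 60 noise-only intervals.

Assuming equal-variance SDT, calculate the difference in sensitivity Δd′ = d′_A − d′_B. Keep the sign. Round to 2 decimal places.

A: z(0.8040) = 0.856, z(0.2000) = -0.842, d' = 1.698
B: z(0.7000) = 0.524, z(0.4000) = -0.253, d' = 0.777
Δd' = d'_A − d'_B = 1.698 − 0.777 = 0.921
A has the higher sensitivity.

Δd′ = 0.92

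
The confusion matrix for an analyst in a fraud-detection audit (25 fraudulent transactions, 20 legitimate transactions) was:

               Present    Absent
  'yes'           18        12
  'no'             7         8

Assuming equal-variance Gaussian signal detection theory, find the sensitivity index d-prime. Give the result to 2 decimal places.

H = 18/25 = 0.7200
FA = 12/20 = 0.6000
z(H) = 0.5828
z(FA) = 0.2533
d' = z(H) − z(FA) = 0.5828 − 0.2533 = 0.3295

d-prime = 0.33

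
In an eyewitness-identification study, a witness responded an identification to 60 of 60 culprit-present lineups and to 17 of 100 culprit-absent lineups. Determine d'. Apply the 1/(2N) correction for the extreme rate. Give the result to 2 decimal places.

d' = 3.35

The hit rate is 60/60 = 1, so apply the 1/(2N) correction: H → 1 − 1/(2·60) = 0.99167.
z(H) = z(0.99167) = 2.394
z(FA) = z(0.17000) = -0.954
d' = 2.394 − (-0.954) = 3.348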